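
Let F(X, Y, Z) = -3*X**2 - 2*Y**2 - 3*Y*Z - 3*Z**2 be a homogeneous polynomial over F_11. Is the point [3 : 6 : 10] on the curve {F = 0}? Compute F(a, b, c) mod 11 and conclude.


F(3,6,10) ≡ 4 (mod 11); P is NOT on the curve.

Evaluate F(3, 6, 10) term-by-term (mod 11).
  -3*X**2 ↦ -3·9·1·1 = -27
  -2*Y**2 ↦ -2·1·36·1 = -72
  -3*Y*Z ↦ -3·1·6·10 = -180
  -3*Z**2 ↦ -3·1·1·100 = -300
Sum: F(3, 6, 10) = (-27) + (-72) + (-180) + (-300) = -579.
Reducing mod 11: -579 ≡ 4 (mod 11).
Since F(a, b, c) ≡ 4 ≠ 0 (mod 11), P does NOT lie on the curve.


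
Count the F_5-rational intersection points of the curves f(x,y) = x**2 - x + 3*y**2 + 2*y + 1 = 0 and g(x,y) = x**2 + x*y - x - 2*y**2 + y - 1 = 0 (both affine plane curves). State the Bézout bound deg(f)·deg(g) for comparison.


Common zeros: ∅; count = 0; Bézout bound = 4.

deg(f) = 2, deg(g) = 2, so Bézout bound = 4.
Scan x ∈ F_5. For each x, list the y ∈ F_5 with f(x, y) ≡ 0 and those with g(x, y) ≡ 0 (mod 5); the common zeros in that column are the intersection.
  x = 0: f ≡ 0 at y ∈ ∅; g ≡ 0 at y ∈ ∅; common: ∅.
  x = 1: f ≡ 0 at y ∈ ∅; g ≡ 0 at y ∈ {2, 4}; common: ∅.
  x = 2: f ≡ 0 at y ∈ ∅; g ≡ 0 at y ∈ ∅; common: ∅.
  x = 3: f ≡ 0 at y ∈ {3}; g ≡ 0 at y ∈ {0, 2}; common: ∅.
  x = 4: f ≡ 0 at y ∈ ∅; g ≡ 0 at y ∈ ∅; common: ∅.
Collecting: common zeros = ∅, so the count is 0.
Comparison with the Bézout bound: 0 ≤ 4 = deg(f)·deg(g), as expected for curves with no common component (the affine F_5-count falls short of the bound because intersections may lie at infinity, over extension fields, or carry multiplicity).


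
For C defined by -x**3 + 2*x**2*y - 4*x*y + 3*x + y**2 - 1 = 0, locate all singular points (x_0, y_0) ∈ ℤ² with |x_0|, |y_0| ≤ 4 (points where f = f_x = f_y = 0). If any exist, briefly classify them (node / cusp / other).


Singular points: {(1, 1)}; classification: node.

Compute partial derivatives:
  f_x = -3*x**2 + 4*x*y - 4*y + 3.
  f_y = 2*x**2 - 4*x + 2*y.
Scan x_0 ∈ {−4, ..., 4}. For each x_0, f_y(x_0, y) is a polynomial in y; find its integer roots y ∈ {−4, ..., 4}, then test f_x and f at those candidates.
  x = -4: f_y(-4, y) = 2*y + 48; no integer root y with |y| ≤ 4.
  x = -3: f_y(-3, y) = 2*y + 30; no integer root y with |y| ≤ 4.
  x = -2: f_y(-2, y) = 2*y + 16; no integer root y with |y| ≤ 4.
  x = -1: f_y(-1, y) = 2*y + 6; vanishes at y ∈ {-3}. (-1, -3): f_x = 24 ≠ 0.
  x = 0: f_y(0, y) = 2*y; vanishes at y ∈ {0}. (0, 0): f_x = 3 ≠ 0.
  x = 1: f_y(1, y) = 2*y - 2; vanishes at y ∈ {1}. (1, 1): f_x = 0, f = 0 — SINGULAR.
  x = 2: f_y(2, y) = 2*y; vanishes at y ∈ {0}. (2, 0): f_x = -9 ≠ 0.
  x = 3: f_y(3, y) = 2*y + 6; vanishes at y ∈ {-3}. (3, -3): f_x = -48 ≠ 0.
  x = 4: f_y(4, y) = 2*y + 16; no integer root y with |y| ≤ 4.
Only singular point on the grid: (1, 1).
Classify: substitute x = 1 + u, y = 1 + v and expand: f = -u**3 + 2*u**2*v - u**2 + v**2.
No constant or linear terms (consistent with a singular point). Quadratic part: -u**2 + v**2. Cubic part: -u**3 + 2*u**2*v.
The quadratic part v**2 - u**2 = (v − u)(v + u) splits into two distinct linear factors, so there are two distinct tangent lines y − 1 = ±(x − 1) — this is a node (ordinary double point).
Classification: node.


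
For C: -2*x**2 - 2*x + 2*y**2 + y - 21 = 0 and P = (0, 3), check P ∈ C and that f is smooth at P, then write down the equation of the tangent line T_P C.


Tangent line at P: -2*x + 13*y - 39 = 0.

Step 1: f(0, 3) = 0, so P lies on C.
Step 2: partial derivatives
  f_x(x, y) = -4*x - 2, f_y(x, y) = 4*y + 1.
  f_x(P) = -2, f_y(P) = 13 (gradient nonzero, so P is smooth).
Step 3: tangent line at P: -2·(x − 0) + 13·(y − 3) = 0.
Expanding: -2*x + 13*y - 39 = 0.


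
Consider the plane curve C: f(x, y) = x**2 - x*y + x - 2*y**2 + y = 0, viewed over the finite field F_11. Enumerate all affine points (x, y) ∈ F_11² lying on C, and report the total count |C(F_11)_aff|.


Affine F_11-points: {(0, 0), (0, 6), (1, 1), (1, 10), (2, 7), (2, 9), (3, 2), (3, 8), (4, 7), (4, 8), (5, 3), (5, 6), (6, 5), (6, 9), (7, 4), (8, 3), (8, 10), (9, 2), (9, 5), (10, 0), (10, 1)}; count = 21.

For each of the 121 pairs (x, y) ∈ F_11², evaluate f(x, y) mod 11. Record the zeros.
  x = 0: [0↦0, 1↦10, 2↦5, 3↦7, 4↦5, 5↦10, 6↦0, 7↦8, 8↦1, 9↦1, 10↦8]  zeros at y ∈ {0, 6}
  x = 1: [0↦2, 1↦0, 2↦5, 3↦6, 4↦3, 5↦7, 6↦7, 7↦3, 8↦6, 9↦5, 10↦0]  zeros at y ∈ {1, 10}
  x = 2: [0↦6, 1↦3, 2↦7, 3↦7, 4↦3, 5↦6, 6↦5, 7↦0, 8↦2, 9↦0, 10↦5]  zeros at y ∈ {7, 9}
  x = 3: [0↦1, 1↦8, 2↦0, 3↦10, 4↦5, 5↦7, 6↦5, 7↦10, 8↦0, 9↦8, 10↦1]  zeros at y ∈ {2, 8}
  x = 4: [0↦9, 1↦4, 2↦6, 3↦4, 4↦9, 5↦10, 6↦7, 7↦0, 8↦0, 9↦7, 10↦10]  zeros at y ∈ {7, 8}
  x = 5: [0↦8, 1↦2, 2↦3, 3↦0, 4↦4, 5↦4, 6↦0, 7↦3, 8↦2, 9↦8, 10↦10]  zeros at y ∈ {3, 6}
  x = 6: [0↦9, 1↦2, 2↦2, 3↦9, 4↦1, 5↦0, 6↦6, 7↦8, 8↦6, 9↦0, 10↦1]  zeros at y ∈ {5, 9}
  x = 7: [0↦1, 1↦4, 2↦3, 3↦9, 4↦0, 5↦9, 6↦3, 7↦4, 8↦1, 9↦5, 10↦5]  zeros at y ∈ {4}
  x = 8: [0↦6, 1↦8, 2↦6, 3↦0, 4↦1, 5↦9, 6↦2, 7↦2, 8↦9, 9↦1, 10↦0]  zeros at y ∈ {3, 10}
  x = 9: [0↦2, 1↦3, 2↦0, 3↦4, 4↦4, 5↦0, 6↦3, 7↦2, 8↦8, 9↦10, 10↦8]  zeros at y ∈ {2, 5}
  x = 10: [0↦0, 1↦0, 2↦7, 3↦10, 4↦9, 5↦4, 6↦6, 7↦4, 8↦9, 9↦10, 10↦7]  zeros at y ∈ {0, 1}
Collecting zeros: affine points = {(0, 0), (0, 6), (1, 1), (1, 10), (2, 7), (2, 9), (3, 2), (3, 8), (4, 7), (4, 8), (5, 3), (5, 6), (6, 5), (6, 9), (7, 4), (8, 3), (8, 10), (9, 2), (9, 5), (10, 0), (10, 1)}.
Total count |C(F_11)_aff| = 21.


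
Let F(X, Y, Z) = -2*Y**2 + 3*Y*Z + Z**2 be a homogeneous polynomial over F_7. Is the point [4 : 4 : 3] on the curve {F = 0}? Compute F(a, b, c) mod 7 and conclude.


F(4,4,3) ≡ 6 (mod 7); P is NOT on the curve.

Evaluate F(4, 4, 3) term-by-term (mod 7).
  -2*Y**2 ↦ -2·1·16·1 = -32
  3*Y*Z ↦ 3·1·4·3 = 36
  Z**2 ↦ 1·1·1·9 = 9
Sum: F(4, 4, 3) = (-32) + (36) + (9) = 13.
Reducing mod 7: 13 ≡ 6 (mod 7).
Since F(a, b, c) ≡ 6 ≠ 0 (mod 7), P does NOT lie on the curve.


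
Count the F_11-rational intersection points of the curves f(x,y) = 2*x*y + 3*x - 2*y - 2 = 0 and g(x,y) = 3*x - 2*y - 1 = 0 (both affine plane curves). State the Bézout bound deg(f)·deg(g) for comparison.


Common zeros: ∅; count = 0; Bézout bound = 2.

deg(f) = 2, deg(g) = 1, so Bézout bound = 2.
Scan x ∈ F_11. For each x, list the y ∈ F_11 with f(x, y) ≡ 0 and those with g(x, y) ≡ 0 (mod 11); the common zeros in that column are the intersection.
  x = 0: f ≡ 0 at y ∈ {10}; g ≡ 0 at y ∈ {5}; common: ∅.
  x = 1: f ≡ 0 at y ∈ ∅; g ≡ 0 at y ∈ {1}; common: ∅.
  x = 2: f ≡ 0 at y ∈ {9}; g ≡ 0 at y ∈ {8}; common: ∅.
  x = 3: f ≡ 0 at y ∈ {1}; g ≡ 0 at y ∈ {4}; common: ∅.
  x = 4: f ≡ 0 at y ∈ {2}; g ≡ 0 at y ∈ {0}; common: ∅.
  x = 5: f ≡ 0 at y ∈ {8}; g ≡ 0 at y ∈ {7}; common: ∅.
  x = 6: f ≡ 0 at y ∈ {5}; g ≡ 0 at y ∈ {3}; common: ∅.
  x = 7: f ≡ 0 at y ∈ {3}; g ≡ 0 at y ∈ {10}; common: ∅.
  x = 8: f ≡ 0 at y ∈ {0}; g ≡ 0 at y ∈ {6}; common: ∅.
  x = 9: f ≡ 0 at y ∈ {6}; g ≡ 0 at y ∈ {2}; common: ∅.
  x = 10: f ≡ 0 at y ∈ {7}; g ≡ 0 at y ∈ {9}; common: ∅.
Collecting: common zeros = ∅, so the count is 0.
Comparison with the Bézout bound: 0 ≤ 2 = deg(f)·deg(g), as expected for curves with no common component (the affine F_11-count falls short of the bound because intersections may lie at infinity, over extension fields, or carry multiplicity).


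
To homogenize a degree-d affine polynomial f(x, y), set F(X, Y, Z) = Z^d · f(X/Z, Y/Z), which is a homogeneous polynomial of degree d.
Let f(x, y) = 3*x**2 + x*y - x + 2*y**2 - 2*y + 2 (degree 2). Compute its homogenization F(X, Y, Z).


F(X, Y, Z) = 3*X**2 + X*Y - X*Z + 2*Y**2 - 2*Y*Z + 2*Z**2

deg(f) = 2.
Substitute x = X/Z, y = Y/Z into f, then multiply by Z^2.
  monomial 3·x^2·y^0 ↦ 3·X^2·Y^0·Z^0.
  monomial 1·x^1·y^1 ↦ 1·X^1·Y^1·Z^0.
  monomial -1·x^1·y^0 ↦ -1·X^1·Y^0·Z^1.
  monomial 2·x^0·y^2 ↦ 2·X^0·Y^2·Z^0.
  monomial -2·x^0·y^1 ↦ -2·X^0·Y^1·Z^1.
  monomial 2·x^0·y^0 ↦ 2·X^0·Y^0·Z^2.
Collecting: F(X, Y, Z) = 3*X**2 + X*Y - X*Z + 2*Y**2 - 2*Y*Z + 2*Z**2.


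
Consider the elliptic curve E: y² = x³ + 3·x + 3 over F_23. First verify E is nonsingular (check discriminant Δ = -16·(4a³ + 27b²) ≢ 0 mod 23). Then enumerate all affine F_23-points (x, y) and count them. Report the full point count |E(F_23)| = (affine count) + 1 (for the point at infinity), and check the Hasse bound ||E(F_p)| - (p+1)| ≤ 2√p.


Affine points = {(0, 7), (0, 16), (3, 4), (3, 19), (9, 0), (13, 10), (13, 13), (14, 11), (14, 12), (18, 1), (18, 22), (20, 6), (20, 17), (21, 9), (21, 14)}; affine count = 15; |E(F_23)| = 16.

Discriminant check: Δ ∝ 4a³ + 27b² = 4·3³ + 27·3² = 4·27 + 27·9 ≡ 6 (mod 23). Nonzero ⇒ E is nonsingular.
For each x ∈ F_23, compute rhs = x³ + 3·x + 3 mod 23, then count y ∈ F_23 with y² ≡ rhs.
  x = 0: rhs = 3, matching y values: 7, 16 (2 points).
  x = 1: rhs = 7, matching y values: none (0 points).
  x = 2: rhs = 17, matching y values: none (0 points).
  x = 3: rhs = 16, matching y values: 4, 19 (2 points).
  x = 4: rhs = 10, matching y values: none (0 points).
  x = 5: rhs = 5, matching y values: none (0 points).
  x = 6: rhs = 7, matching y values: none (0 points).
  x = 7: rhs = 22, matching y values: none (0 points).
  x = 8: rhs = 10, matching y values: none (0 points).
  x = 9: rhs = 0, matching y values: 0 (1 points).
  x = 10: rhs = 21, matching y values: none (0 points).
  x = 11: rhs = 10, matching y values: none (0 points).
  x = 12: rhs = 19, matching y values: none (0 points).
  x = 13: rhs = 8, matching y values: 10, 13 (2 points).
  x = 14: rhs = 6, matching y values: 11, 12 (2 points).
  x = 15: rhs = 19, matching y values: none (0 points).
  x = 16: rhs = 7, matching y values: none (0 points).
  x = 17: rhs = 22, matching y values: none (0 points).
  x = 18: rhs = 1, matching y values: 1, 22 (2 points).
  x = 19: rhs = 19, matching y values: none (0 points).
  x = 20: rhs = 13, matching y values: 6, 17 (2 points).
  x = 21: rhs = 12, matching y values: 9, 14 (2 points).
  x = 22: rhs = 22, matching y values: none (0 points).
Total affine count: 15.
Full point count |E(F_23)| = 15 + 1 = 16.
Hasse bound: |16 − (23+1)| = |-8| = 8 ≤ 2√23 ≈ 9.5917 ✓.


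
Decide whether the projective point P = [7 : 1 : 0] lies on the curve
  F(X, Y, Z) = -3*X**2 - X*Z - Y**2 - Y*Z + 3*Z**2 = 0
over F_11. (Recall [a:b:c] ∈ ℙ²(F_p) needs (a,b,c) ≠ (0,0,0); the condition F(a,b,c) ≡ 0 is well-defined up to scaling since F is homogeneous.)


F(7,1,0) ≡ 6 (mod 11); P is NOT on the curve.

Evaluate F(7, 1, 0) term-by-term (mod 11).
  -3*X**2 ↦ -3·49·1·1 = -147
  -X*Z ↦ -1·7·1·0 = 0
  -Y**2 ↦ -1·1·1·1 = -1
  -Y*Z ↦ -1·1·1·0 = 0
  3*Z**2 ↦ 3·1·1·0 = 0
Sum: F(7, 1, 0) = (-147) + (0) + (-1) + (0) + (0) = -148.
Reducing mod 11: -148 ≡ 6 (mod 11).
Since F(a, b, c) ≡ 6 ≠ 0 (mod 11), P does NOT lie on the curve.


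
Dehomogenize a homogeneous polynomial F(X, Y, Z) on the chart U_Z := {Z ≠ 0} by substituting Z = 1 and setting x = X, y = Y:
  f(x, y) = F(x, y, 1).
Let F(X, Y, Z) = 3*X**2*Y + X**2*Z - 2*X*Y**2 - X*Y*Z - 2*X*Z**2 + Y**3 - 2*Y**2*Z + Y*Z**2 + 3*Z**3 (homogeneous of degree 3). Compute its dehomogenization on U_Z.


f(x, y) = 3*x**2*y + x**2 - 2*x*y**2 - x*y - 2*x + y**3 - 2*y**2 + y + 3

On U_Z we set Z = 1. Each monomial c·X^i·Y^j·Z^k in F becomes c·x^i·y^j·1^k = c·x^i·y^j.
Substituting Z = 1: F(X, Y, 1) = 3*x**2*y + x**2 - 2*x*y**2 - x*y - 2*x + y**3 - 2*y**2 + y + 3.
Note: deg(f) ≤ deg(F) = 3; strict inequality happens when F is divisible by Z (lost terms).


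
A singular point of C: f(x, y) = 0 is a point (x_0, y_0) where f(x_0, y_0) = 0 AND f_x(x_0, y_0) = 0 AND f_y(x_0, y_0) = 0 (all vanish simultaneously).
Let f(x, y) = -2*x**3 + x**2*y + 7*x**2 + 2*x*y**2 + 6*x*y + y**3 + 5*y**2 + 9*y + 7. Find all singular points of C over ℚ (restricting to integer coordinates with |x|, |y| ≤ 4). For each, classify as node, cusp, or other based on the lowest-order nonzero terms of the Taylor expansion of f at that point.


Singular points: {(1, -2)}; classification: node.

Compute partial derivatives:
  f_x = -6*x**2 + 2*x*y + 14*x + 2*y**2 + 6*y.
  f_y = x**2 + 4*x*y + 6*x + 3*y**2 + 10*y + 9.
Scan x_0 ∈ {−4, ..., 4}. For each x_0, f_y(x_0, y) is a polynomial in y; find its integer roots y ∈ {−4, ..., 4}, then test f_x and f at those candidates.
  x = -4: f_y(-4, y) = 3*y**2 - 6*y + 1; no integer root y with |y| ≤ 4.
  x = -3: f_y(-3, y) = 3*y**2 - 2*y; vanishes at y ∈ {0}. (-3, 0): f_x = -96 ≠ 0.
  x = -2: f_y(-2, y) = 3*y**2 + 2*y + 1; no integer root y with |y| ≤ 4.
  x = -1: f_y(-1, y) = 3*y**2 + 6*y + 4; no integer root y with |y| ≤ 4.
  x = 0: f_y(0, y) = 3*y**2 + 10*y + 9; no integer root y with |y| ≤ 4.
  x = 1: f_y(1, y) = 3*y**2 + 14*y + 16; vanishes at y ∈ {-2}. (1, -2): f_x = 0, f = 0 — SINGULAR.
  x = 2: f_y(2, y) = 3*y**2 + 18*y + 25; no integer root y with |y| ≤ 4.
  x = 3: f_y(3, y) = 3*y**2 + 22*y + 36; no integer root y with |y| ≤ 4.
  x = 4: f_y(4, y) = 3*y**2 + 26*y + 49; no integer root y with |y| ≤ 4.
Only singular point on the grid: (1, -2).
Classify: substitute x = 1 + u, y = -2 + v and expand: f = -2*u**3 + u**2*v - u**2 + 2*u*v**2 + v**3 + v**2.
No constant or linear terms (consistent with a singular point). Quadratic part: -u**2 + v**2. Cubic part: -2*u**3 + u**2*v + 2*u*v**2 + v**3.
The quadratic part v**2 - u**2 = (v − u)(v + u) splits into two distinct linear factors, so there are two distinct tangent lines y − -2 = ±(x − 1) — this is a node (ordinary double point).
Classification: node.


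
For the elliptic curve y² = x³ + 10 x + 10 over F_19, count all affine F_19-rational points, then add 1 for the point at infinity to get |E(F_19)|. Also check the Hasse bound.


Affine points = {(2, 0), (4, 0), (6, 1), (6, 18), (7, 9), (7, 10), (11, 8), (11, 11), (13, 0), (14, 5), (14, 14), (15, 1), (15, 18), (17, 1), (17, 18)}; affine count = 15; |E(F_19)| = 16.

Discriminant check: Δ ∝ 4a³ + 27b² = 4·10³ + 27·10² = 4·1000 + 27·100 ≡ 12 (mod 19). Nonzero ⇒ E is nonsingular.
For each x ∈ F_19, compute rhs = x³ + 10·x + 10 mod 19, then count y ∈ F_19 with y² ≡ rhs.
  x = 0: rhs = 10, matching y values: none (0 points).
  x = 1: rhs = 2, matching y values: none (0 points).
  x = 2: rhs = 0, matching y values: 0 (1 points).
  x = 3: rhs = 10, matching y values: none (0 points).
  x = 4: rhs = 0, matching y values: 0 (1 points).
  x = 5: rhs = 14, matching y values: none (0 points).
  x = 6: rhs = 1, matching y values: 1, 18 (2 points).
  x = 7: rhs = 5, matching y values: 9, 10 (2 points).
  x = 8: rhs = 13, matching y values: none (0 points).
  x = 9: rhs = 12, matching y values: none (0 points).
  x = 10: rhs = 8, matching y values: none (0 points).
  x = 11: rhs = 7, matching y values: 8, 11 (2 points).
  x = 12: rhs = 15, matching y values: none (0 points).
  x = 13: rhs = 0, matching y values: 0 (1 points).
  x = 14: rhs = 6, matching y values: 5, 14 (2 points).
  x = 15: rhs = 1, matching y values: 1, 18 (2 points).
  x = 16: rhs = 10, matching y values: none (0 points).
  x = 17: rhs = 1, matching y values: 1, 18 (2 points).
  x = 18: rhs = 18, matching y values: none (0 points).
Total affine count: 15.
Full point count |E(F_19)| = 15 + 1 = 16.
Hasse bound: |16 − (19+1)| = |-4| = 4 ≤ 2√19 ≈ 8.7178 ✓.


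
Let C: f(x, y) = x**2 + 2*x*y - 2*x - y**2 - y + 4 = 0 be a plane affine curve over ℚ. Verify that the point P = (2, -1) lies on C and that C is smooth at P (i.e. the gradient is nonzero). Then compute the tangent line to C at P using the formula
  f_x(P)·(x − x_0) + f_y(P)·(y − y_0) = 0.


Tangent line at P: 5*y + 5 = 0.

Step 1: f(2, -1) = 0, so P lies on C.
Step 2: partial derivatives
  f_x(x, y) = 2*x + 2*y - 2, f_y(x, y) = 2*x - 2*y - 1.
  f_x(P) = 0, f_y(P) = 5 (gradient nonzero, so P is smooth).
Step 3: tangent line at P: 0·(x − 2) + 5·(y − -1) = 0.
Expanding: 5*y + 5 = 0.


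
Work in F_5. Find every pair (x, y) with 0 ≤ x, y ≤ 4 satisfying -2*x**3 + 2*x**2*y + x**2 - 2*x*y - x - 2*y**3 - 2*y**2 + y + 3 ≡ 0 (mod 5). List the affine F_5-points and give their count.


Affine F_5-points: {(0, 1), (1, 4), (2, 1), (2, 2), (3, 0), (4, 3)}; count = 6.

For each of the 25 pairs (x, y) ∈ F_5², evaluate f(x, y) mod 5. Record the zeros.
  x = 0: [0↦3, 1↦0, 2↦1, 3↦4, 4↦2]  zeros at y ∈ {1}
  x = 1: [0↦1, 1↦3, 2↦4, 3↦2, 4↦0]  zeros at y ∈ {4}
  x = 2: [0↦4, 1↦0, 2↦0, 3↦2, 4↦4]  zeros at y ∈ {1, 2}
  x = 3: [0↦0, 1↦4, 2↦2, 3↦2, 4↦2]  zeros at y ∈ {0}
  x = 4: [0↦2, 1↦3, 2↦3, 3↦0, 4↦2]  zeros at y ∈ {3}
Collecting zeros: affine points = {(0, 1), (1, 4), (2, 1), (2, 2), (3, 0), (4, 3)}.
Total count |C(F_5)_aff| = 6.


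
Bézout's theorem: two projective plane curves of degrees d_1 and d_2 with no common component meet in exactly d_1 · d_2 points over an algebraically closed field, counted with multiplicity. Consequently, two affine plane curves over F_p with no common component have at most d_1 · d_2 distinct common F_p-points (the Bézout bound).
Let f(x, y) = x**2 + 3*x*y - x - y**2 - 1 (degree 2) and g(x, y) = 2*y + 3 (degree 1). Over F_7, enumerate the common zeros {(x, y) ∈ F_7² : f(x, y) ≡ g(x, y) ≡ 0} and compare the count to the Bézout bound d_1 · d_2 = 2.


Common zeros: ∅; count = 0; Bézout bound = 2.

deg(f) = 2, deg(g) = 1, so Bézout bound = 2.
Scan x ∈ F_7. For each x, list the y ∈ F_7 with f(x, y) ≡ 0 and those with g(x, y) ≡ 0 (mod 7); the common zeros in that column are the intersection.
  x = 0: f ≡ 0 at y ∈ ∅; g ≡ 0 at y ∈ {2}; common: ∅.
  x = 1: f ≡ 0 at y ∈ ∅; g ≡ 0 at y ∈ {2}; common: ∅.
  x = 2: f ≡ 0 at y ∈ ∅; g ≡ 0 at y ∈ {2}; common: ∅.
  x = 3: f ≡ 0 at y ∈ ∅; g ≡ 0 at y ∈ {2}; common: ∅.
  x = 4: f ≡ 0 at y ∈ ∅; g ≡ 0 at y ∈ {2}; common: ∅.
  x = 5: f ≡ 0 at y ∈ {4}; g ≡ 0 at y ∈ {2}; common: ∅.
  x = 6: f ≡ 0 at y ∈ ∅; g ≡ 0 at y ∈ {2}; common: ∅.
Collecting: common zeros = ∅, so the count is 0.
Comparison with the Bézout bound: 0 ≤ 2 = deg(f)·deg(g), as expected for curves with no common component (the affine F_7-count falls short of the bound because intersections may lie at infinity, over extension fields, or carry multiplicity).


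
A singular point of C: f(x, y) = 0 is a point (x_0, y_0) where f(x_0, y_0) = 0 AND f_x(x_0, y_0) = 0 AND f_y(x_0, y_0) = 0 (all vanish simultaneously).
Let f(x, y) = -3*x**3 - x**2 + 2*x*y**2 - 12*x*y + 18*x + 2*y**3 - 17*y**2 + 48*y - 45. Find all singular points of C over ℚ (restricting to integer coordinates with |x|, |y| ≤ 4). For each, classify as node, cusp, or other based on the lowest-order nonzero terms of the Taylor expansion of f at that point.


Singular points: {(0, 3)}; classification: node.

Compute partial derivatives:
  f_x = -9*x**2 - 2*x + 2*y**2 - 12*y + 18.
  f_y = 4*x*y - 12*x + 6*y**2 - 34*y + 48.
Scan x_0 ∈ {−4, ..., 4}. For each x_0, f_y(x_0, y) is a polynomial in y; find its integer roots y ∈ {−4, ..., 4}, then test f_x and f at those candidates.
  x = -4: f_y(-4, y) = 6*y**2 - 50*y + 96; vanishes at y ∈ {3}. (-4, 3): f_x = -136 ≠ 0.
  x = -3: f_y(-3, y) = 6*y**2 - 46*y + 84; vanishes at y ∈ {3}. (-3, 3): f_x = -75 ≠ 0.
  x = -2: f_y(-2, y) = 6*y**2 - 42*y + 72; vanishes at y ∈ {3, 4}. (-2, 3): f_x = -32 ≠ 0; (-2, 4): f_x = -30 ≠ 0.
  x = -1: f_y(-1, y) = 6*y**2 - 38*y + 60; vanishes at y ∈ {3}. (-1, 3): f_x = -7 ≠ 0.
  x = 0: f_y(0, y) = 6*y**2 - 34*y + 48; vanishes at y ∈ {3}. (0, 3): f_x = 0, f = 0 — SINGULAR.
  x = 1: f_y(1, y) = 6*y**2 - 30*y + 36; vanishes at y ∈ {2, 3}. (1, 2): f_x = -9 ≠ 0; (1, 3): f_x = -11 ≠ 0.
  x = 2: f_y(2, y) = 6*y**2 - 26*y + 24; vanishes at y ∈ {3}. (2, 3): f_x = -40 ≠ 0.
  x = 3: f_y(3, y) = 6*y**2 - 22*y + 12; vanishes at y ∈ {3}. (3, 3): f_x = -87 ≠ 0.
  x = 4: f_y(4, y) = 6*y**2 - 18*y; vanishes at y ∈ {0, 3}. (4, 0): f_x = -134 ≠ 0; (4, 3): f_x = -152 ≠ 0.
Only singular point on the grid: (0, 3).
Classify: substitute x = 0 + u, y = 3 + v and expand: f = -3*u**3 - u**2 + 2*u*v**2 + 2*v**3 + v**2.
No constant or linear terms (consistent with a singular point). Quadratic part: -u**2 + v**2. Cubic part: -3*u**3 + 2*u*v**2 + 2*v**3.
The quadratic part v**2 - u**2 = (v − u)(v + u) splits into two distinct linear factors, so there are two distinct tangent lines y − 3 = ±(x − 0) — this is a node (ordinary double point).
Classification: node.


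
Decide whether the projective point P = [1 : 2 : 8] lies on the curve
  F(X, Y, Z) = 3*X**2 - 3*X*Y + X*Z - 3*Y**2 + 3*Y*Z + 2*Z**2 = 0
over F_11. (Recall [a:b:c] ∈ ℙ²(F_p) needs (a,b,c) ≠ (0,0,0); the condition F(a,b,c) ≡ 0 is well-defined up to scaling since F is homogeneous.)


F(1,2,8) ≡ 4 (mod 11); P is NOT on the curve.

Evaluate F(1, 2, 8) term-by-term (mod 11).
  3*X**2 ↦ 3·1·1·1 = 3
  -3*X*Y ↦ -3·1·2·1 = -6
  X*Z ↦ 1·1·1·8 = 8
  -3*Y**2 ↦ -3·1·4·1 = -12
  3*Y*Z ↦ 3·1·2·8 = 48
  2*Z**2 ↦ 2·1·1·64 = 128
Sum: F(1, 2, 8) = (3) + (-6) + (8) + (-12) + (48) + (128) = 169.
Reducing mod 11: 169 ≡ 4 (mod 11).
Since F(a, b, c) ≡ 4 ≠ 0 (mod 11), P does NOT lie on the curve.


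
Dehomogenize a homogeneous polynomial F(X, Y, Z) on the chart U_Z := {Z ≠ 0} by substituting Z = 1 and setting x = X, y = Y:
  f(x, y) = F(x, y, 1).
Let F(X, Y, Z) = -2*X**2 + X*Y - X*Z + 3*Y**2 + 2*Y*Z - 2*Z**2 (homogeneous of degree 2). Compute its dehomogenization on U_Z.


f(x, y) = -2*x**2 + x*y - x + 3*y**2 + 2*y - 2

On U_Z we set Z = 1. Each monomial c·X^i·Y^j·Z^k in F becomes c·x^i·y^j·1^k = c·x^i·y^j.
Substituting Z = 1: F(X, Y, 1) = -2*x**2 + x*y - x + 3*y**2 + 2*y - 2.
Note: deg(f) ≤ deg(F) = 2; strict inequality happens when F is divisible by Z (lost terms).


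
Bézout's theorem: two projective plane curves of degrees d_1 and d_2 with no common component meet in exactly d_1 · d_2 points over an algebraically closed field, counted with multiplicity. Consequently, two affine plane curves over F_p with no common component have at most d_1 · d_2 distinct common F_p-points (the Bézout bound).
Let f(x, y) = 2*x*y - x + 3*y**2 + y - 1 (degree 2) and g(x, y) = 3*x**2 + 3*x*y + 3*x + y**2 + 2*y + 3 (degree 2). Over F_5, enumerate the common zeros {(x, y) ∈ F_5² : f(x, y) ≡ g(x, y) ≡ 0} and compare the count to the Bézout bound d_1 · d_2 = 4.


Common zeros: {(2, 1), (4, 2)}; count = 2; Bézout bound = 4.

deg(f) = 2, deg(g) = 2, so Bézout bound = 4.
Scan x ∈ F_5. For each x, list the y ∈ F_5 with f(x, y) ≡ 0 and those with g(x, y) ≡ 0 (mod 5); the common zeros in that column are the intersection.
  x = 0: f ≡ 0 at y ∈ ∅; g ≡ 0 at y ∈ ∅; common: ∅.
  x = 1: f ≡ 0 at y ∈ ∅; g ≡ 0 at y ∈ {1, 4}; common: ∅.
  x = 2: f ≡ 0 at y ∈ {1, 4}; g ≡ 0 at y ∈ {1}; common: {1}.
  x = 3: f ≡ 0 at y ∈ ∅; g ≡ 0 at y ∈ {2}; common: ∅.
  x = 4: f ≡ 0 at y ∈ {0, 2}; g ≡ 0 at y ∈ {2, 4}; common: {2}.
Collecting: common zeros = {(2, 1), (4, 2)}, so the count is 2.
Comparison with the Bézout bound: 2 ≤ 4 = deg(f)·deg(g), as expected for curves with no common component (the affine F_5-count falls short of the bound because intersections may lie at infinity, over extension fields, or carry multiplicity).


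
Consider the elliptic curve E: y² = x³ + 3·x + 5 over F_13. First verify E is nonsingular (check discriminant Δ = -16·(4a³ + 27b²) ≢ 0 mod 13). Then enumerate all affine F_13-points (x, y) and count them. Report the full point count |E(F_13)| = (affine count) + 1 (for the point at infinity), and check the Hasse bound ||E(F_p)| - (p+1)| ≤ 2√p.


Affine points = {(1, 3), (1, 10), (4, 4), (4, 9), (11, 2), (11, 11), (12, 1), (12, 12)}; affine count = 8; |E(F_13)| = 9.

Discriminant check: Δ ∝ 4a³ + 27b² = 4·3³ + 27·5² = 4·27 + 27·25 ≡ 3 (mod 13). Nonzero ⇒ E is nonsingular.
For each x ∈ F_13, compute rhs = x³ + 3·x + 5 mod 13, then count y ∈ F_13 with y² ≡ rhs.
  x = 0: rhs = 5, matching y values: none (0 points).
  x = 1: rhs = 9, matching y values: 3, 10 (2 points).
  x = 2: rhs = 6, matching y values: none (0 points).
  x = 3: rhs = 2, matching y values: none (0 points).
  x = 4: rhs = 3, matching y values: 4, 9 (2 points).
  x = 5: rhs = 2, matching y values: none (0 points).
  x = 6: rhs = 5, matching y values: none (0 points).
  x = 7: rhs = 5, matching y values: none (0 points).
  x = 8: rhs = 8, matching y values: none (0 points).
  x = 9: rhs = 7, matching y values: none (0 points).
  x = 10: rhs = 8, matching y values: none (0 points).
  x = 11: rhs = 4, matching y values: 2, 11 (2 points).
  x = 12: rhs = 1, matching y values: 1, 12 (2 points).
Total affine count: 8.
Full point count |E(F_13)| = 8 + 1 = 9.
Hasse bound: |9 − (13+1)| = |-5| = 5 ≤ 2√13 ≈ 7.2111 ✓.


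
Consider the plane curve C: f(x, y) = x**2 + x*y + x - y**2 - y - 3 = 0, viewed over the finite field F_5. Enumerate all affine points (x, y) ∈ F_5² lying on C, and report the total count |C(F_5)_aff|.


Affine F_5-points: {(0, 1), (0, 3), (1, 2), (1, 3), (3, 1)}; count = 5.

For each of the 25 pairs (x, y) ∈ F_5², evaluate f(x, y) mod 5. Record the zeros.
  x = 0: [0↦2, 1↦0, 2↦1, 3↦0, 4↦2]  zeros at y ∈ {1, 3}
  x = 1: [0↦4, 1↦3, 2↦0, 3↦0, 4↦3]  zeros at y ∈ {2, 3}
  x = 2: [0↦3, 1↦3, 2↦1, 3↦2, 4↦1]  zeros at y ∈ ∅
  x = 3: [0↦4, 1↦0, 2↦4, 3↦1, 4↦1]  zeros at y ∈ {1}
  x = 4: [0↦2, 1↦4, 2↦4, 3↦2, 4↦3]  zeros at y ∈ ∅
Collecting zeros: affine points = {(0, 1), (0, 3), (1, 2), (1, 3), (3, 1)}.
Total count |C(F_5)_aff| = 5.


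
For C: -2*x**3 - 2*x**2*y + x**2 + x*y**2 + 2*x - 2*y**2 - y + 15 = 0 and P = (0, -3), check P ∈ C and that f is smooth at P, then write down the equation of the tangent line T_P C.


Tangent line at P: 11*x + 11*y + 33 = 0.

Step 1: f(0, -3) = 0, so P lies on C.
Step 2: partial derivatives
  f_x(x, y) = -6*x**2 - 4*x*y + 2*x + y**2 + 2, f_y(x, y) = -2*x**2 + 2*x*y - 4*y - 1.
  f_x(P) = 11, f_y(P) = 11 (gradient nonzero, so P is smooth).
Step 3: tangent line at P: 11·(x − 0) + 11·(y − -3) = 0.
Expanding: 11*x + 11*y + 33 = 0.


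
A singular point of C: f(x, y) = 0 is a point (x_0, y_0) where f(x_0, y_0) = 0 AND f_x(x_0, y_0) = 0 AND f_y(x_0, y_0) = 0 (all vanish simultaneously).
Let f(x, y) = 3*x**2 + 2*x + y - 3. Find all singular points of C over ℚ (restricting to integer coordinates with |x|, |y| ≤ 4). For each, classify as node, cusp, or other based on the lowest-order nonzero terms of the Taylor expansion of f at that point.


No singular points in the scanned grid; C is smooth there.

Compute partial derivatives:
  f_x = 6*x + 2.
  f_y = 1.
f_y = 1 is a nonzero constant, so f_y never vanishes: no point (x, y) can satisfy f = f_x = f_y = 0. In particular no (x, y) ∈ {−4, ..., 4}² is singular; the curve is smooth.


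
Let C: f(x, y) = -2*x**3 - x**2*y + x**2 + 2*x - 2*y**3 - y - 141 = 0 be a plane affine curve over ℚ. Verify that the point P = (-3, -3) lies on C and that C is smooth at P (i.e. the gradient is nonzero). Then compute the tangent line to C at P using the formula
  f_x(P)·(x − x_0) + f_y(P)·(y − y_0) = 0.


Tangent line at P: -76*x - 64*y - 420 = 0.

Step 1: f(-3, -3) = 0, so P lies on C.
Step 2: partial derivatives
  f_x(x, y) = -6*x**2 - 2*x*y + 2*x + 2, f_y(x, y) = -x**2 - 6*y**2 - 1.
  f_x(P) = -76, f_y(P) = -64 (gradient nonzero, so P is smooth).
Step 3: tangent line at P: -76·(x − -3) + -64·(y − -3) = 0.
Expanding: -76*x - 64*y - 420 = 0.


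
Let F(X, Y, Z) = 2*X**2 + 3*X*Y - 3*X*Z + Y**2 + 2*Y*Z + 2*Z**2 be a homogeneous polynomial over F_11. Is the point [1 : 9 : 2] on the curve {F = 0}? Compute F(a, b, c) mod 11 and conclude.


F(1,9,2) ≡ 5 (mod 11); P is NOT on the curve.

Evaluate F(1, 9, 2) term-by-term (mod 11).
  2*X**2 ↦ 2·1·1·1 = 2
  3*X*Y ↦ 3·1·9·1 = 27
  -3*X*Z ↦ -3·1·1·2 = -6
  Y**2 ↦ 1·1·81·1 = 81
  2*Y*Z ↦ 2·1·9·2 = 36
  2*Z**2 ↦ 2·1·1·4 = 8
Sum: F(1, 9, 2) = (2) + (27) + (-6) + (81) + (36) + (8) = 148.
Reducing mod 11: 148 ≡ 5 (mod 11).
Since F(a, b, c) ≡ 5 ≠ 0 (mod 11), P does NOT lie on the curve.


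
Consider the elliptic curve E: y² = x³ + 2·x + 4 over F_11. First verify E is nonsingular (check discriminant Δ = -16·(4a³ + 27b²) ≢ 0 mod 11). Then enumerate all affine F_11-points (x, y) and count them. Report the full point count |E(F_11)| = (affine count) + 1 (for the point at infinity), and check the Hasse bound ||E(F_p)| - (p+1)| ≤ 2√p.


Affine points = {(0, 2), (0, 9), (2, 4), (2, 7), (3, 2), (3, 9), (6, 1), (6, 10), (7, 3), (7, 8), (8, 2), (8, 9), (9, 5), (9, 6), (10, 1), (10, 10)}; affine count = 16; |E(F_11)| = 17.

Discriminant check: Δ ∝ 4a³ + 27b² = 4·2³ + 27·4² = 4·8 + 27·16 ≡ 2 (mod 11). Nonzero ⇒ E is nonsingular.
For each x ∈ F_11, compute rhs = x³ + 2·x + 4 mod 11, then count y ∈ F_11 with y² ≡ rhs.
  x = 0: rhs = 4, matching y values: 2, 9 (2 points).
  x = 1: rhs = 7, matching y values: none (0 points).
  x = 2: rhs = 5, matching y values: 4, 7 (2 points).
  x = 3: rhs = 4, matching y values: 2, 9 (2 points).
  x = 4: rhs = 10, matching y values: none (0 points).
  x = 5: rhs = 7, matching y values: none (0 points).
  x = 6: rhs = 1, matching y values: 1, 10 (2 points).
  x = 7: rhs = 9, matching y values: 3, 8 (2 points).
  x = 8: rhs = 4, matching y values: 2, 9 (2 points).
  x = 9: rhs = 3, matching y values: 5, 6 (2 points).
  x = 10: rhs = 1, matching y values: 1, 10 (2 points).
Total affine count: 16.
Full point count |E(F_11)| = 16 + 1 = 17.
Hasse bound: |17 − (11+1)| = |5| = 5 ≤ 2√11 ≈ 6.6332 ✓.


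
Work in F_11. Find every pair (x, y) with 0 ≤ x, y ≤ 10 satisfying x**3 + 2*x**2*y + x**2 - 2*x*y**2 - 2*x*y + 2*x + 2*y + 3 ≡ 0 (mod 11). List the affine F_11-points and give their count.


Affine F_11-points: {(0, 4), (1, 5), (1, 7), (3, 3), (5, 6), (5, 7), (8, 1), (8, 2), (9, 5), (9, 8)}; count = 10.

For each of the 121 pairs (x, y) ∈ F_11², evaluate f(x, y) mod 11. Record the zeros.
  x = 0: [0↦3, 1↦5, 2↦7, 3↦9, 4↦0, 5↦2, 6↦4, 7↦6, 8↦8, 9↦10, 10↦1]  zeros at y ∈ {4}
  x = 1: [0↦7, 1↦7, 2↦3, 3↦6, 4↦5, 5↦0, 6↦2, 7↦0, 8↦5, 9↦6, 10↦3]  zeros at y ∈ {5, 7}
  x = 2: [0↦8, 1↦10, 2↦4, 3↦1, 4↦1, 5↦4, 6↦10, 7↦8, 8↦9, 9↦2, 10↦9]  zeros at y ∈ ∅
  x = 3: [0↦1, 1↦9, 2↦5, 3↦0, 4↦5, 5↦9, 6↦1, 7↦3, 8↦4, 9↦4, 10↦3]  zeros at y ∈ {3}
  x = 4: [0↦3, 1↦10, 2↦1, 3↦9, 4↦1, 5↦10, 6↦3, 7↦2, 8↦7, 9↦7, 10↦2]  zeros at y ∈ ∅
  x = 5: [0↦9, 1↦8, 2↦9, 3↦1, 4↦6, 5↦2, 6↦0, 7↦0, 8↦2, 9↦6, 10↦1]  zeros at y ∈ {6, 7}
  x = 6: [0↦3, 1↦9, 2↦2, 3↦4, 4↦4, 5↦2, 6↦9, 7↦3, 8↦6, 9↦7, 10↦6]  zeros at y ∈ ∅
  x = 7: [0↦2, 1↦8, 2↦8, 3↦2, 4↦1, 5↦5, 6↦3, 7↦6, 8↦3, 9↦5, 10↦1]  zeros at y ∈ ∅
  x = 8: [0↦1, 1↦0, 2↦0, 3↦1, 4↦3, 5↦6, 6↦10, 7↦4, 8↦10, 9↦6, 10↦3]  zeros at y ∈ {1, 2}
  x = 9: [0↦6, 1↦2, 2↦6, 3↦7, 4↦5, 5↦0, 6↦3, 7↦3, 8↦0, 9↦5, 10↦7]  zeros at y ∈ {5, 8}
  x = 10: [0↦1, 1↦9, 2↦10, 3↦4, 4↦2, 5↦4, 6↦10, 7↦9, 8↦1, 9↦8, 10↦8]  zeros at y ∈ ∅
Collecting zeros: affine points = {(0, 4), (1, 5), (1, 7), (3, 3), (5, 6), (5, 7), (8, 1), (8, 2), (9, 5), (9, 8)}.
Total count |C(F_11)_aff| = 10.


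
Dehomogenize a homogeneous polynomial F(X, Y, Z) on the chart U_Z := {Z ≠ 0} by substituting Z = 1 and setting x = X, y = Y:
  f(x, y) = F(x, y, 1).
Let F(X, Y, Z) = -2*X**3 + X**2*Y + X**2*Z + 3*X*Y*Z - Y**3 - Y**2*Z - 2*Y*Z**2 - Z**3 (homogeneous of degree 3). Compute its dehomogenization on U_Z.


f(x, y) = -2*x**3 + x**2*y + x**2 + 3*x*y - y**3 - y**2 - 2*y - 1

On U_Z we set Z = 1. Each monomial c·X^i·Y^j·Z^k in F becomes c·x^i·y^j·1^k = c·x^i·y^j.
Substituting Z = 1: F(X, Y, 1) = -2*x**3 + x**2*y + x**2 + 3*x*y - y**3 - y**2 - 2*y - 1.
Note: deg(f) ≤ deg(F) = 3; strict inequality happens when F is divisible by Z (lost terms).


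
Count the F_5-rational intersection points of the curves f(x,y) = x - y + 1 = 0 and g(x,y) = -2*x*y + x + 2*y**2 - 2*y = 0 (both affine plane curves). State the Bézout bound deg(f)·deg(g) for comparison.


Common zeros: {(0, 1)}; count = 1; Bézout bound = 2.

deg(f) = 1, deg(g) = 2, so Bézout bound = 2.
Scan x ∈ F_5. For each x, list the y ∈ F_5 with f(x, y) ≡ 0 and those with g(x, y) ≡ 0 (mod 5); the common zeros in that column are the intersection.
  x = 0: f ≡ 0 at y ∈ {1}; g ≡ 0 at y ∈ {0, 1}; common: {1}.
  x = 1: f ≡ 0 at y ∈ {2}; g ≡ 0 at y ∈ ∅; common: ∅.
  x = 2: f ≡ 0 at y ∈ {3}; g ≡ 0 at y ∈ {4}; common: ∅.
  x = 3: f ≡ 0 at y ∈ {4}; g ≡ 0 at y ∈ {2}; common: ∅.
  x = 4: f ≡ 0 at y ∈ {0}; g ≡ 0 at y ∈ ∅; common: ∅.
Collecting: common zeros = {(0, 1)}, so the count is 1.
Comparison with the Bézout bound: 1 ≤ 2 = deg(f)·deg(g), as expected for curves with no common component (the affine F_5-count falls short of the bound because intersections may lie at infinity, over extension fields, or carry multiplicity).


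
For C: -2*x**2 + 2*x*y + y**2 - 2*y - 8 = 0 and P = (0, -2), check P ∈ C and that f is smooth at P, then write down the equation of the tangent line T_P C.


Tangent line at P: -4*x - 6*y - 12 = 0.

Step 1: f(0, -2) = 0, so P lies on C.
Step 2: partial derivatives
  f_x(x, y) = -4*x + 2*y, f_y(x, y) = 2*x + 2*y - 2.
  f_x(P) = -4, f_y(P) = -6 (gradient nonzero, so P is smooth).
Step 3: tangent line at P: -4·(x − 0) + -6·(y − -2) = 0.
Expanding: -4*x - 6*y - 12 = 0.


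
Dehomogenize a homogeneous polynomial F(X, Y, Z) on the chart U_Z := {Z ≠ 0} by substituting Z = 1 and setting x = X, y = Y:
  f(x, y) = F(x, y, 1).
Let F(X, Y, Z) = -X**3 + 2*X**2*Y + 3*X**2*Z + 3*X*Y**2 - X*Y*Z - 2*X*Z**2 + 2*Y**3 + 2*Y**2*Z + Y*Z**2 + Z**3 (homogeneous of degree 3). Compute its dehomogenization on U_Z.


f(x, y) = -x**3 + 2*x**2*y + 3*x**2 + 3*x*y**2 - x*y - 2*x + 2*y**3 + 2*y**2 + y + 1

On U_Z we set Z = 1. Each monomial c·X^i·Y^j·Z^k in F becomes c·x^i·y^j·1^k = c·x^i·y^j.
Substituting Z = 1: F(X, Y, 1) = -x**3 + 2*x**2*y + 3*x**2 + 3*x*y**2 - x*y - 2*x + 2*y**3 + 2*y**2 + y + 1.
Note: deg(f) ≤ deg(F) = 3; strict inequality happens when F is divisible by Z (lost terms).


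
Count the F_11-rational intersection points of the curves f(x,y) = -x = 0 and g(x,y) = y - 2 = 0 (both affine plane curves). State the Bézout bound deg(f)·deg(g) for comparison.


Common zeros: {(0, 2)}; count = 1; Bézout bound = 1.

deg(f) = 1, deg(g) = 1, so Bézout bound = 1.
Scan x ∈ F_11. For each x, list the y ∈ F_11 with f(x, y) ≡ 0 and those with g(x, y) ≡ 0 (mod 11); the common zeros in that column are the intersection.
  x = 0: f ≡ 0 at y ∈ {0, 1, 2, 3, 4, 5, 6, 7, 8, 9, 10}; g ≡ 0 at y ∈ {2}; common: {2}.
  x = 1: f ≡ 0 at y ∈ ∅; g ≡ 0 at y ∈ {2}; common: ∅.
  x = 2: f ≡ 0 at y ∈ ∅; g ≡ 0 at y ∈ {2}; common: ∅.
  x = 3: f ≡ 0 at y ∈ ∅; g ≡ 0 at y ∈ {2}; common: ∅.
  x = 4: f ≡ 0 at y ∈ ∅; g ≡ 0 at y ∈ {2}; common: ∅.
  x = 5: f ≡ 0 at y ∈ ∅; g ≡ 0 at y ∈ {2}; common: ∅.
  x = 6: f ≡ 0 at y ∈ ∅; g ≡ 0 at y ∈ {2}; common: ∅.
  x = 7: f ≡ 0 at y ∈ ∅; g ≡ 0 at y ∈ {2}; common: ∅.
  x = 8: f ≡ 0 at y ∈ ∅; g ≡ 0 at y ∈ {2}; common: ∅.
  x = 9: f ≡ 0 at y ∈ ∅; g ≡ 0 at y ∈ {2}; common: ∅.
  x = 10: f ≡ 0 at y ∈ ∅; g ≡ 0 at y ∈ {2}; common: ∅.
Collecting: common zeros = {(0, 2)}, so the count is 1.
Comparison with the Bézout bound: 1 ≤ 1 = deg(f)·deg(g), as expected for curves with no common component (the bound is attained).


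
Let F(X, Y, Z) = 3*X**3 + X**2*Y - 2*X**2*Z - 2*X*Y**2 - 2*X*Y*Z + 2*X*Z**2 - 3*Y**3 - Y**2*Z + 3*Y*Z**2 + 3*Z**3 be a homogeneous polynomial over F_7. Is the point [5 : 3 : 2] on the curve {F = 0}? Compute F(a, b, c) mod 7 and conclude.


F(5,3,2) ≡ 5 (mod 7); P is NOT on the curve.

Evaluate F(5, 3, 2) term-by-term (mod 7).
  3*X**3 ↦ 3·125·1·1 = 375
  X**2*Y ↦ 1·25·3·1 = 75
  -2*X**2*Z ↦ -2·25·1·2 = -100
  -2*X*Y**2 ↦ -2·5·9·1 = -90
  -2*X*Y*Z ↦ -2·5·3·2 = -60
  2*X*Z**2 ↦ 2·5·1·4 = 40
  -3*Y**3 ↦ -3·1·27·1 = -81
  -Y**2*Z ↦ -1·1·9·2 = -18
  3*Y*Z**2 ↦ 3·1·3·4 = 36
  3*Z**3 ↦ 3·1·1·8 = 24
Sum: F(5, 3, 2) = (375) + (75) + (-100) + (-90) + (-60) + (40) + (-81) + (-18) + (36) + (24) = 201.
Reducing mod 7: 201 ≡ 5 (mod 7).
Since F(a, b, c) ≡ 5 ≠ 0 (mod 7), P does NOT lie on the curve.


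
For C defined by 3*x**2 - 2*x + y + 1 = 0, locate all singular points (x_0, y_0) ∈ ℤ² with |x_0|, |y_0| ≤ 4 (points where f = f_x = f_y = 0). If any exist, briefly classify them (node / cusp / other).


No singular points in the scanned grid; C is smooth there.

Compute partial derivatives:
  f_x = 6*x - 2.
  f_y = 1.
f_y = 1 is a nonzero constant, so f_y never vanishes: no point (x, y) can satisfy f = f_x = f_y = 0. In particular no (x, y) ∈ {−4, ..., 4}² is singular; the curve is smooth.


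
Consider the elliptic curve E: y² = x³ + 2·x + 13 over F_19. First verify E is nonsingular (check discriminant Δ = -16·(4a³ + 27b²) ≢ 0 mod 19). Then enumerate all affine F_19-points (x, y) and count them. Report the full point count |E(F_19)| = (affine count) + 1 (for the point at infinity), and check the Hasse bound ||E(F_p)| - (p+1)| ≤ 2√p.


Affine points = {(1, 4), (1, 15), (2, 5), (2, 14), (4, 3), (4, 16), (7, 3), (7, 16), (8, 3), (8, 16), (9, 0), (10, 8), (10, 11), (11, 6), (11, 13), (12, 6), (12, 13), (14, 7), (14, 12), (15, 6), (15, 13), (17, 1), (17, 18)}; affine count = 23; |E(F_19)| = 24.

Discriminant check: Δ ∝ 4a³ + 27b² = 4·2³ + 27·13² = 4·8 + 27·169 ≡ 16 (mod 19). Nonzero ⇒ E is nonsingular.
For each x ∈ F_19, compute rhs = x³ + 2·x + 13 mod 19, then count y ∈ F_19 with y² ≡ rhs.
  x = 0: rhs = 13, matching y values: none (0 points).
  x = 1: rhs = 16, matching y values: 4, 15 (2 points).
  x = 2: rhs = 6, matching y values: 5, 14 (2 points).
  x = 3: rhs = 8, matching y values: none (0 points).
  x = 4: rhs = 9, matching y values: 3, 16 (2 points).
  x = 5: rhs = 15, matching y values: none (0 points).
  x = 6: rhs = 13, matching y values: none (0 points).
  x = 7: rhs = 9, matching y values: 3, 16 (2 points).
  x = 8: rhs = 9, matching y values: 3, 16 (2 points).
  x = 9: rhs = 0, matching y values: 0 (1 points).
  x = 10: rhs = 7, matching y values: 8, 11 (2 points).
  x = 11: rhs = 17, matching y values: 6, 13 (2 points).
  x = 12: rhs = 17, matching y values: 6, 13 (2 points).
  x = 13: rhs = 13, matching y values: none (0 points).
  x = 14: rhs = 11, matching y values: 7, 12 (2 points).
  x = 15: rhs = 17, matching y values: 6, 13 (2 points).
  x = 16: rhs = 18, matching y values: none (0 points).
  x = 17: rhs = 1, matching y values: 1, 18 (2 points).
  x = 18: rhs = 10, matching y values: none (0 points).
Total affine count: 23.
Full point count |E(F_19)| = 23 + 1 = 24.
Hasse bound: |24 − (19+1)| = |4| = 4 ≤ 2√19 ≈ 8.7178 ✓.


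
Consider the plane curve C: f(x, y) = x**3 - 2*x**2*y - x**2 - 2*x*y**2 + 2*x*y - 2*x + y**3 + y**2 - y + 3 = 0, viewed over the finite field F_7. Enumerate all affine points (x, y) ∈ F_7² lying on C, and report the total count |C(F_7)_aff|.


Affine F_7-points: {(1, 1), (1, 6), (2, 5), (3, 3), (4, 4), (5, 3), (6, 3)}; count = 7.

For each of the 49 pairs (x, y) ∈ F_7², evaluate f(x, y) mod 7. Record the zeros.
  x = 0: [0↦3, 1↦4, 2↦6, 3↦1, 4↦2, 5↦1, 6↦4]  zeros at y ∈ ∅
  x = 1: [0↦1, 1↦0, 2↦3, 3↦2, 4↦3, 5↦5, 6↦0]  zeros at y ∈ {1, 6}
  x = 2: [0↦3, 1↦3, 2↦3, 3↦2, 4↦6, 5↦0, 6↦4]  zeros at y ∈ {5}
  x = 3: [0↦1, 1↦5, 2↦5, 3↦0, 4↦3, 5↦6, 6↦1]  zeros at y ∈ {3}
  x = 4: [0↦1, 1↦5, 2↦1, 3↦2, 4↦0, 5↦1, 6↦4]  zeros at y ∈ {4}
  x = 5: [0↦2, 1↦2, 2↦4, 3↦0, 4↦3, 5↦5, 6↦5]  zeros at y ∈ {3}
  x = 6: [0↦3, 1↦2, 2↦6, 3↦0, 4↦4, 5↦3, 6↦3]  zeros at y ∈ {3}
Collecting zeros: affine points = {(1, 1), (1, 6), (2, 5), (3, 3), (4, 4), (5, 3), (6, 3)}.
Total count |C(F_7)_aff| = 7.
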